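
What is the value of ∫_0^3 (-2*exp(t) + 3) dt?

An antiderivative is F(t) = 3*t - 2*exp(t).
Then F(3) - F(0) = (9 - 2*exp(3)) - (-2) = 11 - 2*exp(3).

11 - 2*exp(3)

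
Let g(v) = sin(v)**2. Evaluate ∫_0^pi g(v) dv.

Use the identity sin^2(v) = (1 - cos(2*v))/2.
An antiderivative is F(v) = v/2 - sin(2*v)/4.
Then F(pi) - F(0) = (pi/2) - (0) = pi/2.

pi/2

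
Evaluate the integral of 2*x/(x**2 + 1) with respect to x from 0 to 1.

Let u = x**2 + 1, so du = 2*x dx. When x = 0, u = 1; when x = 1, u = 2.
The integral becomes ∫ 1/u du from 1 to 2, with antiderivative log(u).
Back in x: F(x) = log(x**2 + 1).
Then F(1) - F(0) = (log(2)) - (0) = log(2).

log(2)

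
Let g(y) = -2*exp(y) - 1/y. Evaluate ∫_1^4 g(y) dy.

-2*exp(4) - 2*log(2) + 2*exp(1)

An antiderivative is F(y) = -2*exp(y) - log(y).
Then F(4) - F(1) = (-2*exp(4) - log(4)) - (-2*exp(1)) = -2*exp(4) - 2*log(2) + 2*exp(1).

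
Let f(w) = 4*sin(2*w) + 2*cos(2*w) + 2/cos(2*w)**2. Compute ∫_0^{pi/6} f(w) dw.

1 + 3*sqrt(3)/2

An antiderivative is F(w) = sin(2*w) - 2*cos(2*w) + tan(2*w).
Then F(pi/6) - F(0) = (-1 + 3*sqrt(3)/2) - (-2) = 1 + 3*sqrt(3)/2.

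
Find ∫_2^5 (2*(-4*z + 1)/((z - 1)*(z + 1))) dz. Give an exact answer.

Factor the denominator: z**2 - 1 = (z + 1)(z - 1).
Partial fractions: 2*(-4*z + 1)/((z - 1)*(z + 1)) = -5/(z + 1) - 3/(z - 1).
An antiderivative is F(z) = -3*log(z - 1) - 5*log(z + 1).
Then F(5) - F(2) = (-11*log(2) - 5*log(3)) - (-5*log(3)) = -11*log(2).

-11*log(2)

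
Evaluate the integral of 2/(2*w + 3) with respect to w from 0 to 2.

log(7/3)

Let u = 2*w + 3, so du = 2 dw. When w = 0, u = 3; when w = 2, u = 7.
The integral becomes ∫ 1/u du from 3 to 7, with antiderivative log(u).
Back in w: F(w) = log(2*w + 3).
Then F(2) - F(0) = (log(7)) - (log(3)) = log(7/3).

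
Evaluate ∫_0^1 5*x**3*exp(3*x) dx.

Integrate by parts 3 times (u = x^3, dv = 5*exp(3*x) dx).
An antiderivative is F(x) = (45*x**3 - 45*x**2 + 30*x - 10)*exp(3*x)/27.
Then F(1) - F(0) = (20*exp(3)/27) - (-10/27) = 10/27 + 20*exp(3)/27.

10/27 + 20*exp(3)/27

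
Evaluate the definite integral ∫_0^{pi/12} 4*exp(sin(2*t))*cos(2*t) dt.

-2 + 2*exp(1/2)

Let u = sin(2*t), so du = 2*cos(2*t) dt. When t = 0, u = 0; when t = pi/12, u = 1/2.
The integral becomes 2·∫ exp(u) du from 0 to 1/2, with antiderivative 2*exp(u).
Back in t: F(t) = 2*exp(sin(2*t)).
Then F(pi/12) - F(0) = (2*exp(1/2)) - (2) = -2 + 2*exp(1/2).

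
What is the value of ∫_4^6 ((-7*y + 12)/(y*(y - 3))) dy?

-7*log(3) + 4*log(2)

Factor the denominator: y**2 - 3*y = y(y - 3).
Partial fractions: (-7*y + 12)/(y*(y - 3)) = -4/y - 3/(y - 3).
An antiderivative is F(y) = -4*log(y) - 3*log(y - 3).
Then F(6) - F(4) = (-7*log(3) - 4*log(2)) - (-8*log(2)) = -7*log(3) + 4*log(2).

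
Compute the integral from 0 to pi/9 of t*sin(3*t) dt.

-pi/54 + sqrt(3)/18

Integrate by parts once (u = t, dv = sin(3*t) dt).
An antiderivative is F(t) = -t*cos(3*t)/3 + sin(3*t)/9.
Then F(pi/9) - F(0) = (-pi/54 + sqrt(3)/18) - (0) = -pi/54 + sqrt(3)/18.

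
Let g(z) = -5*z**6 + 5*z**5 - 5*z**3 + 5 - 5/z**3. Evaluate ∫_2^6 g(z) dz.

-10244855/63

By the power rule, an antiderivative is F(z) = -5*z**7/7 + 5*z**6/6 - 5*z**4/4 + 5*z + 5/(2*z**2).
Then F(6) - F(2) = (-81982765/504) - (-7975/168) = -10244855/63.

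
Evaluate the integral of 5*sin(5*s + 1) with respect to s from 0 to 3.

cos(1) - cos(16)

Let u = 5*s + 1, so du = 5 ds. When s = 0, u = 1; when s = 3, u = 16.
The integral becomes ∫ sin(u) du from 1 to 16, with antiderivative -cos(u).
Back in s: F(s) = -cos(5*s + 1).
Then F(3) - F(0) = (-cos(16)) - (-cos(1)) = cos(1) - cos(16).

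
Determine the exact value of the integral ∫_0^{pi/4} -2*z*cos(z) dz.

Integrate by parts once (u = z, dv = -2*cos(z) dz).
An antiderivative is F(z) = -2*z*sin(z) - 2*cos(z).
Then F(pi/4) - F(0) = (sqrt(2)*(-4 - pi)/4) - (-2) = -sqrt(2) - sqrt(2)*pi/4 + 2.

-sqrt(2) - sqrt(2)*pi/4 + 2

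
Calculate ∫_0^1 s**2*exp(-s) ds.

Integrate by parts twice (u = s^2, dv = exp(-s) ds).
An antiderivative is F(s) = (-s**2 - 2*s - 2)*exp(-s).
Then F(1) - F(0) = (-5*exp(-1)) - (-2) = 2 - 5*exp(-1).

2 - 5*exp(-1)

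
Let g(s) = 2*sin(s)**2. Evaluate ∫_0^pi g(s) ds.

Use the identity sin^2(s) = (1 - cos(2*s))/2.
An antiderivative is F(s) = s - sin(2*s)/2.
Then F(pi) - F(0) = (pi) - (0) = pi.

pi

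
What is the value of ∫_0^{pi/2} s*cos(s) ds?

Integrate by parts once (u = s, dv = cos(s) ds).
An antiderivative is F(s) = s*sin(s) + cos(s).
Then F(pi/2) - F(0) = (pi/2) - (1) = -1 + pi/2.

-1 + pi/2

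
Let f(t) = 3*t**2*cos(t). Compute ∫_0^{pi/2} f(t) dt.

-6 + 3*pi**2/4

Integrate by parts twice (u = t^2, dv = 3*cos(t) dt).
An antiderivative is F(t) = 3*t**2*sin(t) + 6*t*cos(t) - 6*sin(t).
Then F(pi/2) - F(0) = (-6 + 3*pi**2/4) - (0) = -6 + 3*pi**2/4.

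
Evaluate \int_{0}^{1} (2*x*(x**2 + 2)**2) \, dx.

19/3

Let u = x**2 + 2, so du = 2*x dx. When x = 0, u = 2; when x = 1, u = 3.
The integral becomes ∫ u**2 du from 2 to 3, with antiderivative u**3/3.
Back in x: F(x) = (x**2 + 2)**3/3.
Then F(1) - F(0) = (9) - (8/3) = 19/3.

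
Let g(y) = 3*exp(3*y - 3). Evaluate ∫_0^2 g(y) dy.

Let u = 3*y - 3, so du = 3 dy. When y = 0, u = -3; when y = 2, u = 3.
The integral becomes ∫ exp(u) du from -3 to 3, with antiderivative exp(u).
Back in y: F(y) = exp(3*y - 3).
Then F(2) - F(0) = (exp(3)) - (exp(-3)) = 2*sinh(3).

2*sinh(3)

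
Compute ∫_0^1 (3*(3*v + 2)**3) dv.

609/4

Let u = 3*v + 2, so du = 3 dv. When v = 0, u = 2; when v = 1, u = 5.
The integral becomes ∫ u**3 du from 2 to 5, with antiderivative u**4/4.
Back in v: F(v) = (3*v + 2)**4/4.
Then F(1) - F(0) = (625/4) - (4) = 609/4.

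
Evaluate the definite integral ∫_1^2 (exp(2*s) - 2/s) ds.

An antiderivative is F(s) = exp(2*s)/2 - 2*log(s).
Then F(2) - F(1) = (-log(4) + exp(4)/2) - (exp(2)/2) = -exp(2)/2 - log(4) + exp(4)/2.

-exp(2)/2 - log(4) + exp(4)/2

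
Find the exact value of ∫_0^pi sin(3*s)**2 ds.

Use the identity sin^2(3*s) = (1 - cos(6*s))/2.
An antiderivative is F(s) = s/2 - sin(6*s)/12.
Then F(pi) - F(0) = (pi/2) - (0) = pi/2.

pi/2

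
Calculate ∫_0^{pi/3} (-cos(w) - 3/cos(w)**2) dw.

-7*sqrt(3)/2

An antiderivative is F(w) = -sin(w) - 3*tan(w).
Then F(pi/3) - F(0) = (-7*sqrt(3)/2) - (0) = -7*sqrt(3)/2.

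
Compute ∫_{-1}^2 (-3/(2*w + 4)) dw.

An antiderivative is F(w) = -3*log(2*w + 4)/2.
Then F(2) - F(-1) = (-9*log(2)/2) - (-3*log(2)/2) = -log(8).

-log(8)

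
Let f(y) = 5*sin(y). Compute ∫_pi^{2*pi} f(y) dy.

An antiderivative is F(y) = -5*cos(y).
Then F(2*pi) - F(pi) = (-5) - (5) = -10.

-10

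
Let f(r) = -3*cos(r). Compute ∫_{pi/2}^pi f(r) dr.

An antiderivative is F(r) = -3*sin(r).
Then F(pi) - F(pi/2) = (0) - (-3) = 3.

3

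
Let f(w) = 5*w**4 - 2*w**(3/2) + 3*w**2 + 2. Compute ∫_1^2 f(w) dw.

By the power rule, an antiderivative is F(w) = -4*w**(5/2)/5 + w**5 + w**3 + 2*w.
Then F(2) - F(1) = (44 - 16*sqrt(2)/5) - (16/5) = 204/5 - 16*sqrt(2)/5.

204/5 - 16*sqrt(2)/5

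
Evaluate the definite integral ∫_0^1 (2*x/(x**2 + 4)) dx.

Let u = x**2 + 4, so du = 2*x dx. When x = 0, u = 4; when x = 1, u = 5.
The integral becomes ∫ 1/u du from 4 to 5, with antiderivative log(u).
Back in x: F(x) = log(x**2 + 4).
Then F(1) - F(0) = (log(5)) - (log(4)) = log(5/4).

log(5/4)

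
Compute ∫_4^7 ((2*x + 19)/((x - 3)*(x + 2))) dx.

Factor the denominator: x**2 - x - 6 = (x + 2)(x - 3).
Partial fractions: (2*x + 19)/((x - 3)*(x + 2)) = -3/(x + 2) + 5/(x - 3).
An antiderivative is F(x) = 5*log(x - 3) - 3*log(x + 2).
Then F(7) - F(4) = (-6*log(3) + 10*log(2)) - (-3*log(3) - 3*log(2)) = -3*log(3) + 13*log(2).

-3*log(3) + 13*log(2)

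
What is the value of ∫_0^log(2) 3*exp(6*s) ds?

Let u = exp(s), so du = exp(s) ds. When s = 0, u = 1; when s = log(2), u = 2.
The integral becomes 3·∫ u**5 du from 1 to 2, with antiderivative u**6/2.
Back in s: F(s) = exp(6*s)/2.
Then F(log(2)) - F(0) = (32) - (1/2) = 63/2.

63/2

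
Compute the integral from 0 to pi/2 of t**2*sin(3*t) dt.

-pi/9 - 2/27

Integrate by parts twice (u = t^2, dv = sin(3*t) dt).
An antiderivative is F(t) = -t**2*cos(3*t)/3 + 2*t*sin(3*t)/9 + 2*cos(3*t)/27.
Then F(pi/2) - F(0) = (-pi/9) - (2/27) = -pi/9 - 2/27.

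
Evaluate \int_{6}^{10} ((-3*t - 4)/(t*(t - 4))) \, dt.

Factor the denominator: t**2 - 4*t = t(t - 4).
Partial fractions: (-3*t - 4)/(t*(t - 4)) = 1/t - 4/(t - 4).
An antiderivative is F(t) = log(t) - 4*log(t - 4).
Then F(10) - F(6) = (-4*log(3) - 3*log(2) + log(5)) - (log(3/8)) = -5*log(3) + log(5).

-5*log(3) + log(5)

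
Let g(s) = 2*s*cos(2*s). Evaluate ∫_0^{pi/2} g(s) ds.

-1

Integrate by parts once (u = s, dv = 2*cos(2*s) ds).
An antiderivative is F(s) = s*sin(2*s) + cos(2*s)/2.
Then F(pi/2) - F(0) = (-1/2) - (1/2) = -1.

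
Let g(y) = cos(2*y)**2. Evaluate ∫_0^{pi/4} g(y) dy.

Use the identity cos^2(2*y) = (1 + cos(4*y))/2.
An antiderivative is F(y) = y/2 + sin(4*y)/8.
Then F(pi/4) - F(0) = (pi/8) - (0) = pi/8.

pi/8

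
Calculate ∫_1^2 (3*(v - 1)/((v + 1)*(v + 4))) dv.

Factor the denominator: v**2 + 5*v + 4 = (v + 4)(v + 1).
Partial fractions: 3*(v - 1)/((v + 1)*(v + 4)) = 5/(v + 4) - 2/(v + 1).
An antiderivative is F(v) = -2*log(v + 1) + 5*log(v + 4).
Then F(2) - F(1) = (3*log(3) + 5*log(2)) - (-2*log(2) + 5*log(5)) = -5*log(5) + 3*log(3) + 7*log(2).

-5*log(5) + 3*log(3) + 7*log(2)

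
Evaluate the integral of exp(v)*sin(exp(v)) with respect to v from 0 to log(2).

Let u = exp(v), so du = exp(v) dv. When v = 0, u = 1; when v = log(2), u = 2.
The integral becomes ∫ sin(u) du from 1 to 2, with antiderivative -cos(u).
Back in v: F(v) = -cos(exp(v)).
Then F(log(2)) - F(0) = (-cos(2)) - (-cos(1)) = -cos(2) + cos(1).

-cos(2) + cos(1)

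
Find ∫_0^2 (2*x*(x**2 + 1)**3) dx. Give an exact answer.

156

Let u = x**2 + 1, so du = 2*x dx. When x = 0, u = 1; when x = 2, u = 5.
The integral becomes ∫ u**3 du from 1 to 5, with antiderivative u**4/4.
Back in x: F(x) = (x**2 + 1)**4/4.
Then F(2) - F(0) = (625/4) - (1/4) = 156.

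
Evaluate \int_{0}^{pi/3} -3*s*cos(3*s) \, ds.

Integrate by parts once (u = s, dv = -3*cos(3*s) ds).
An antiderivative is F(s) = -s*sin(3*s) - cos(3*s)/3.
Then F(pi/3) - F(0) = (1/3) - (-1/3) = 2/3.

2/3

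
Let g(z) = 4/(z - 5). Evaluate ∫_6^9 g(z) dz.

An antiderivative is F(z) = 4*log(z - 5).
Then F(9) - F(6) = (8*log(2)) - (0) = 8*log(2).

8*log(2)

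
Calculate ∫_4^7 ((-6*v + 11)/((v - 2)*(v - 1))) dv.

-log(80)

Factor the denominator: v**2 - 3*v + 2 = (v - 1)(v - 2).
Partial fractions: (-6*v + 11)/((v - 2)*(v - 1)) = -5/(v - 1) - 1/(v - 2).
An antiderivative is F(v) = -log(v - 2) - 5*log(v - 1).
Then F(7) - F(4) = (-5*log(3) - 5*log(2) - log(5)) - (-5*log(3) - log(2)) = -log(80).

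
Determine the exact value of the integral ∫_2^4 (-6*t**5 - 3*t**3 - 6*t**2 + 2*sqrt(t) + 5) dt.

By the power rule, an antiderivative is F(t) = -t**6 - 3*t**4/4 + 4*t**(3/2)/3 - 2*t**3 + 5*t.
Then F(4) - F(2) = (-13156/3) - (-82 + 8*sqrt(2)/3) = -12910/3 - 8*sqrt(2)/3.

-12910/3 - 8*sqrt(2)/3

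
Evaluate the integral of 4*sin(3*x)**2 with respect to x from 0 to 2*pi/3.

4*pi/3

Use the identity sin^2(3*x) = (1 - cos(6*x))/2.
An antiderivative is F(x) = 2*x - sin(6*x)/3.
Then F(2*pi/3) - F(0) = (4*pi/3) - (0) = 4*pi/3.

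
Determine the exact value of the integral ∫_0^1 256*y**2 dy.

256/3

Let u = 4*y, so du = 4 dy. When y = 0, u = 0; when y = 1, u = 4.
The integral becomes 4·∫ u**2 du from 0 to 4, with antiderivative 4*u**3/3.
Back in y: F(y) = 256*y**3/3.
Then F(1) - F(0) = (256/3) - (0) = 256/3.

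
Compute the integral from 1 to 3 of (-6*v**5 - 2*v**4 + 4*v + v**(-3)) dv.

-36376/45

By the power rule, an antiderivative is F(v) = -v**6 - 2*v**5/5 + 2*v**2 - 1/(2*v**2).
Then F(3) - F(1) = (-72743/90) - (1/10) = -36376/45.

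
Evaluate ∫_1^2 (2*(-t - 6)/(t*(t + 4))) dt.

Factor the denominator: t**2 + 4*t = (t + 4)t.
Partial fractions: 2*(-t - 6)/(t*(t + 4)) = 1/(t + 4) - 3/t.
An antiderivative is F(t) = -3*log(t) + log(t + 4).
Then F(2) - F(1) = (log(3/4)) - (log(5)) = log(3/20).

log(3/20)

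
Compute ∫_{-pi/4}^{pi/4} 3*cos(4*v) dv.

0

An antiderivative is F(v) = 3*sin(4*v)/4.
Then F(pi/4) - F(-pi/4) = (0) - (0) = 0.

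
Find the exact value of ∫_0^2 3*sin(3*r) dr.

1 - cos(6)

Let u = 3*r, so du = 3 dr. When r = 0, u = 0; when r = 2, u = 6.
The integral becomes ∫ sin(u) du from 0 to 6, with antiderivative -cos(u).
Back in r: F(r) = -cos(3*r).
Then F(2) - F(0) = (-cos(6)) - (-1) = 1 - cos(6).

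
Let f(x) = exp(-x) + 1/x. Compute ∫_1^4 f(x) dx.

An antiderivative is F(x) = log(x) - exp(-x).
Then F(4) - F(1) = ((-1 + log(4**exp(4)))*exp(-4)) - (-exp(-1)) = (-1 + exp(3) + log(4**exp(4)))*exp(-4).

(-1 + exp(3) + log(4**exp(4)))*exp(-4)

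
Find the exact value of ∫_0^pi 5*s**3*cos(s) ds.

Integrate by parts 3 times (u = s^3, dv = 5*cos(s) ds).
An antiderivative is F(s) = 5*s**3*sin(s) + 15*s**2*cos(s) - 30*s*sin(s) - 30*cos(s).
Then F(pi) - F(0) = (30 - 15*pi**2) - (-30) = 60 - 15*pi**2.

60 - 15*pi**2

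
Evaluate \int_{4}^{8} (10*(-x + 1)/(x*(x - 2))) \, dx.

-5*log(3) - 5*log(2)

Factor the denominator: x**2 - 2*x = x(x - 2).
Partial fractions: 10*(-x + 1)/(x*(x - 2)) = -5/x - 5/(x - 2).
An antiderivative is F(x) = -5*log(x) - 5*log(x - 2).
Then F(8) - F(4) = (-20*log(2) - 5*log(3)) - (-15*log(2)) = -5*log(3) - 5*log(2).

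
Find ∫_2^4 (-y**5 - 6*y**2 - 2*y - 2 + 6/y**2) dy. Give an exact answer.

-1597/2

By the power rule, an antiderivative is F(y) = -y**6/6 - 2*y**3 - y**2 - 2*y - 6/y.
Then F(4) - F(2) = (-5017/6) - (-113/3) = -1597/2.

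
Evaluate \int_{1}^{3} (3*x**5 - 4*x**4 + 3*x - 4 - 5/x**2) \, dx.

2566/15

By the power rule, an antiderivative is F(x) = x**6/2 - 4*x**5/5 + 3*x**2/2 - 4*x + 5/x.
Then F(3) - F(1) = (2599/15) - (11/5) = 2566/15.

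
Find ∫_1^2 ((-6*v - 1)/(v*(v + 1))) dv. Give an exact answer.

-5*log(3) + 4*log(2)

Factor the denominator: v**2 + v = (v + 1)v.
Partial fractions: (-6*v - 1)/(v*(v + 1)) = -5/(v + 1) - 1/v.
An antiderivative is F(v) = -log(v) - 5*log(v + 1).
Then F(2) - F(1) = (-5*log(3) - log(2)) - (-log(32)) = -5*log(3) + 4*log(2).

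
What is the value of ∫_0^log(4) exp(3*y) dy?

21

Let u = exp(y), so du = exp(y) dy. When y = 0, u = 1; when y = log(4), u = 4.
The integral becomes ∫ u**2 du from 1 to 4, with antiderivative u**3/3.
Back in y: F(y) = exp(3*y)/3.
Then F(log(4)) - F(0) = (64/3) - (1/3) = 21.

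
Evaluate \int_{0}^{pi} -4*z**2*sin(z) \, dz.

16 - 4*pi**2

Integrate by parts twice (u = z^2, dv = -4*sin(z) dz).
An antiderivative is F(z) = 4*z**2*cos(z) - 8*z*sin(z) - 8*cos(z).
Then F(pi) - F(0) = (8 - 4*pi**2) - (-8) = 16 - 4*pi**2.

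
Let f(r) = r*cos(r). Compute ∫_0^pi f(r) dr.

-2

Integrate by parts once (u = r, dv = cos(r) dr).
An antiderivative is F(r) = r*sin(r) + cos(r).
Then F(pi) - F(0) = (-1) - (1) = -2.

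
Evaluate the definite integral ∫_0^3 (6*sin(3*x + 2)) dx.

Let u = 3*x + 2, so du = 3 dx. When x = 0, u = 2; when x = 3, u = 11.
The integral becomes 2·∫ sin(u) du from 2 to 11, with antiderivative -2*cos(u).
Back in x: F(x) = -2*cos(3*x + 2).
Then F(3) - F(0) = (-2*cos(11)) - (-2*cos(2)) = 2*cos(2) - 2*cos(11).

2*cos(2) - 2*cos(11)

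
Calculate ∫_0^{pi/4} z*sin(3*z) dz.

Integrate by parts once (u = z, dv = sin(3*z) dz).
An antiderivative is F(z) = -z*cos(3*z)/3 + sin(3*z)/9.
Then F(pi/4) - F(0) = (sqrt(2)*(4 + 3*pi)/72) - (0) = sqrt(2)*(4 + 3*pi)/72.

sqrt(2)*(4 + 3*pi)/72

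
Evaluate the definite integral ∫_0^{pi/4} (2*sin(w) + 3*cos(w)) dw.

An antiderivative is F(w) = 3*sin(w) - 2*cos(w).
Then F(pi/4) - F(0) = (sqrt(2)/2) - (-2) = sqrt(2)/2 + 2.

sqrt(2)/2 + 2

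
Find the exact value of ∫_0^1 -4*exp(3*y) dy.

4/3 - 4*exp(3)/3

An antiderivative is F(y) = -4*exp(3*y)/3.
Then F(1) - F(0) = (-4*exp(3)/3) - (-4/3) = 4/3 - 4*exp(3)/3.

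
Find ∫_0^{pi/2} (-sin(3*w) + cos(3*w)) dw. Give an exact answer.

-2/3

An antiderivative is F(w) = sin(3*w)/3 + cos(3*w)/3.
Then F(pi/2) - F(0) = (-1/3) - (1/3) = -2/3.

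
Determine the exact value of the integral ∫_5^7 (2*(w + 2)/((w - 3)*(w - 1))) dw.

-3*log(3) + 8*log(2)

Factor the denominator: w**2 - 4*w + 3 = (w - 1)(w - 3).
Partial fractions: 2*(w + 2)/((w - 3)*(w - 1)) = -3/(w - 1) + 5/(w - 3).
An antiderivative is F(w) = 5*log(w - 3) - 3*log(w - 1).
Then F(7) - F(5) = (-3*log(3) + 7*log(2)) - (-log(2)) = -3*log(3) + 8*log(2).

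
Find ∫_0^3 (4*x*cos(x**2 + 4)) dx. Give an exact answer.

2*sin(13) - 2*sin(4)

Let u = x**2 + 4, so du = 2*x dx. When x = 0, u = 4; when x = 3, u = 13.
The integral becomes 2·∫ cos(u) du from 4 to 13, with antiderivative 2*sin(u).
Back in x: F(x) = 2*sin(x**2 + 4).
Then F(3) - F(0) = (2*sin(13)) - (2*sin(4)) = 2*sin(13) - 2*sin(4).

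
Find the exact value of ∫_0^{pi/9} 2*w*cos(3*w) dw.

Integrate by parts once (u = w, dv = 2*cos(3*w) dw).
An antiderivative is F(w) = 2*w*sin(3*w)/3 + 2*cos(3*w)/9.
Then F(pi/9) - F(0) = (1/9 + sqrt(3)*pi/27) - (2/9) = -1/9 + sqrt(3)*pi/27.

-1/9 + sqrt(3)*pi/27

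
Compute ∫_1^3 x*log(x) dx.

-2 + 9*log(3)/2

Integrate by parts once (u = ln x, dv = x dx).
An antiderivative is F(x) = x**2*(2*log(x) - 1)/4.
Then F(3) - F(1) = (-9/4 + 9*log(3)/2) - (-1/4) = -2 + 9*log(3)/2.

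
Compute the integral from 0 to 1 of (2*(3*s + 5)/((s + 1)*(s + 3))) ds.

-4*log(3) + 10*log(2)

Factor the denominator: s**2 + 4*s + 3 = (s + 3)(s + 1).
Partial fractions: 2*(3*s + 5)/((s + 1)*(s + 3)) = 4/(s + 3) + 2/(s + 1).
An antiderivative is F(s) = 2*log(s + 1) + 4*log(s + 3).
Then F(1) - F(0) = (10*log(2)) - (log(81)) = -4*log(3) + 10*log(2).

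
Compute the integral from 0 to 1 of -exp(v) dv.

1 - E

An antiderivative is F(v) = -exp(v).
Then F(1) - F(0) = (-E) - (-1) = 1 - E.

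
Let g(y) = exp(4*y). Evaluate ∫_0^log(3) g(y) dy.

20

Let u = exp(y), so du = exp(y) dy. When y = 0, u = 1; when y = log(3), u = 3.
The integral becomes ∫ u**3 du from 1 to 3, with antiderivative u**4/4.
Back in y: F(y) = exp(4*y)/4.
Then F(log(3)) - F(0) = (81/4) - (1/4) = 20.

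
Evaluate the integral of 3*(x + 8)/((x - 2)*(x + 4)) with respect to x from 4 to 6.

Factor the denominator: x**2 + 2*x - 8 = (x + 4)(x - 2).
Partial fractions: 3*(x + 8)/((x - 2)*(x + 4)) = -2/(x + 4) + 5/(x - 2).
An antiderivative is F(x) = 5*log(x - 2) - 2*log(x + 4).
Then F(6) - F(4) = (-2*log(5) + 8*log(2)) - (-log(2)) = -2*log(5) + 9*log(2).

-2*log(5) + 9*log(2)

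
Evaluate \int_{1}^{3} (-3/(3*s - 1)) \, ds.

An antiderivative is F(s) = -log(3*s - 1).
Then F(3) - F(1) = (-log(8)) - (-log(2)) = -log(4).

-log(4)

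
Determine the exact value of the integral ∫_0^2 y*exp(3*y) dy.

1/9 + 5*exp(6)/9

Integrate by parts once (u = y, dv = exp(3*y) dy).
An antiderivative is F(y) = (3*y - 1)*exp(3*y)/9.
Then F(2) - F(0) = (5*exp(6)/9) - (-1/9) = 1/9 + 5*exp(6)/9.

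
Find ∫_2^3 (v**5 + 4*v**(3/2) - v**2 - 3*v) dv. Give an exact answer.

-32*sqrt(2)/5 + 72*sqrt(3)/5 + 97

By the power rule, an antiderivative is F(v) = v**6/6 + 8*v**(5/2)/5 - v**3/3 - 3*v**2/2.
Then F(3) - F(2) = (72*sqrt(3)/5 + 99) - (2 + 32*sqrt(2)/5) = -32*sqrt(2)/5 + 72*sqrt(3)/5 + 97.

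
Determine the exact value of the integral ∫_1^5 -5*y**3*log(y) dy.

195 - 3125*log(5)/4

Integrate by parts once (u = ln y, dv = -5*y**3 dy).
An antiderivative is F(y) = -5*y**4*(4*log(y) - 1)/16.
Then F(5) - F(1) = (3125/16 - 3125*log(5)/4) - (5/16) = 195 - 3125*log(5)/4.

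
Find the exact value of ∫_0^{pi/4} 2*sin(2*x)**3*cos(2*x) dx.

1/4

Let u = sin(2*x), so du = 2*cos(2*x) dx. When x = 0, u = 0; when x = pi/4, u = 1.
The integral becomes ∫ u**3 du from 0 to 1, with antiderivative u**4/4.
Back in x: F(x) = sin(2*x)**4/4.
Then F(pi/4) - F(0) = (1/4) - (0) = 1/4.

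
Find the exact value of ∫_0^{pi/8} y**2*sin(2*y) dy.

Integrate by parts twice (u = y^2, dv = sin(2*y) dy).
An antiderivative is F(y) = -y**2*cos(2*y)/2 + y*sin(2*y)/2 + cos(2*y)/4.
Then F(pi/8) - F(0) = (sqrt(2)*(-pi**2 + 8*pi + 32)/256) - (1/4) = -1/4 - sqrt(2)*pi**2/256 + sqrt(2)*pi/32 + sqrt(2)/8.

-1/4 - sqrt(2)*pi**2/256 + sqrt(2)*pi/32 + sqrt(2)/8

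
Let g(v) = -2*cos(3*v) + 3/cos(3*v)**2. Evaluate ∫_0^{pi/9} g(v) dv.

2*sqrt(3)/3

An antiderivative is F(v) = -2*sin(3*v)/3 + tan(3*v).
Then F(pi/9) - F(0) = (2*sqrt(3)/3) - (0) = 2*sqrt(3)/3.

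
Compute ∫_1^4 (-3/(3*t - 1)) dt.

An antiderivative is F(t) = -log(3*t - 1).
Then F(4) - F(1) = (-log(11)) - (-log(2)) = log(2/11).

log(2/11)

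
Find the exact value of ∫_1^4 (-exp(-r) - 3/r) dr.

An antiderivative is F(r) = -3*log(r) + exp(-r).
Then F(4) - F(1) = (-6*log(2) + exp(-4)) - (exp(-1)) = -6*log(2) - exp(-1) + exp(-4).

-6*log(2) - exp(-1) + exp(-4)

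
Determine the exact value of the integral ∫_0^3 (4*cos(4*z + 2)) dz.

Let u = 4*z + 2, so du = 4 dz. When z = 0, u = 2; when z = 3, u = 14.
The integral becomes ∫ cos(u) du from 2 to 14, with antiderivative sin(u).
Back in z: F(z) = sin(4*z + 2).
Then F(3) - F(0) = (sin(14)) - (sin(2)) = -sin(2) + sin(14).

-sin(2) + sin(14)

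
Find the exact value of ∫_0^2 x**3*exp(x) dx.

Integrate by parts 3 times (u = x^3, dv = exp(x) dx).
An antiderivative is F(x) = (x**3 - 3*x**2 + 6*x - 6)*exp(x).
Then F(2) - F(0) = (2*exp(2)) - (-6) = 6 + 2*exp(2).

6 + 2*exp(2)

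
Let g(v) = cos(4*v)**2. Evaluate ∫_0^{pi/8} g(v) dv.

Use the identity cos^2(4*v) = (1 + cos(8*v))/2.
An antiderivative is F(v) = v/2 + sin(8*v)/16.
Then F(pi/8) - F(0) = (pi/16) - (0) = pi/16.

pi/16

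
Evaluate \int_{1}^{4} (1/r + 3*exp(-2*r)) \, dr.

-3*exp(-8)/2 + 3*exp(-2)/2 + 2*log(2)

An antiderivative is F(r) = log(r) - 3*exp(-2*r)/2.
Then F(4) - F(1) = (-3*exp(-8)/2 + 2*log(2)) - (-3*exp(-2)/2) = -3*exp(-8)/2 + 3*exp(-2)/2 + 2*log(2).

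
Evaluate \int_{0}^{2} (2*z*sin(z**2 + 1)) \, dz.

Let u = z**2 + 1, so du = 2*z dz. When z = 0, u = 1; when z = 2, u = 5.
The integral becomes ∫ sin(u) du from 1 to 5, with antiderivative -cos(u).
Back in z: F(z) = -cos(z**2 + 1).
Then F(2) - F(0) = (-cos(5)) - (-cos(1)) = -cos(5) + cos(1).

-cos(5) + cos(1)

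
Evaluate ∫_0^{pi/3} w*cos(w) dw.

-1/2 + sqrt(3)*pi/6

Integrate by parts once (u = w, dv = cos(w) dw).
An antiderivative is F(w) = w*sin(w) + cos(w).
Then F(pi/3) - F(0) = (1/2 + sqrt(3)*pi/6) - (1) = -1/2 + sqrt(3)*pi/6.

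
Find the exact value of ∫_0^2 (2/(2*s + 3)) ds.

Let u = 2*s + 3, so du = 2 ds. When s = 0, u = 3; when s = 2, u = 7.
The integral becomes ∫ 1/u du from 3 to 7, with antiderivative log(u).
Back in s: F(s) = log(2*s + 3).
Then F(2) - F(0) = (log(7)) - (log(3)) = log(7/3).

log(7/3)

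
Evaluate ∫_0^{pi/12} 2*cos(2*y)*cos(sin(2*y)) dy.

sin(1/2)

Let u = sin(2*y), so du = 2*cos(2*y) dy. When y = 0, u = 0; when y = pi/12, u = 1/2.
The integral becomes ∫ cos(u) du from 0 to 1/2, with antiderivative sin(u).
Back in y: F(y) = sin(sin(2*y)).
Then F(pi/12) - F(0) = (sin(1/2)) - (0) = sin(1/2).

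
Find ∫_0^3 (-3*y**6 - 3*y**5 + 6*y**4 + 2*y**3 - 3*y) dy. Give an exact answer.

-68823/70

By the power rule, an antiderivative is F(y) = -3*y**7/7 - y**6/2 + 6*y**5/5 + y**4/2 - 3*y**2/2.
Then F(3) - F(0) = (-68823/70) - (0) = -68823/70.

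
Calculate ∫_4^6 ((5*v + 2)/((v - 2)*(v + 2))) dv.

Factor the denominator: v**2 - 4 = (v + 2)(v - 2).
Partial fractions: (5*v + 2)/((v - 2)*(v + 2)) = 2/(v + 2) + 3/(v - 2).
An antiderivative is F(v) = 3*log(v - 2) + 2*log(v + 2).
Then F(6) - F(4) = (12*log(2)) - (2*log(3) + 5*log(2)) = -2*log(3) + 7*log(2).

-2*log(3) + 7*log(2)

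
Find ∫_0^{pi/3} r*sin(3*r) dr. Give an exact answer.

pi/9

Integrate by parts once (u = r, dv = sin(3*r) dr).
An antiderivative is F(r) = -r*cos(3*r)/3 + sin(3*r)/9.
Then F(pi/3) - F(0) = (pi/9) - (0) = pi/9.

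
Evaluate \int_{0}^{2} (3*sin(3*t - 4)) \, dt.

cos(4) - cos(2)

Let u = 3*t - 4, so du = 3 dt. When t = 0, u = -4; when t = 2, u = 2.
The integral becomes ∫ sin(u) du from -4 to 2, with antiderivative -cos(u).
Back in t: F(t) = -cos(3*t - 4).
Then F(2) - F(0) = (-cos(2)) - (-cos(4)) = cos(4) - cos(2).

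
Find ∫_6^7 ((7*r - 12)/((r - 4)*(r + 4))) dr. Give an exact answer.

-5*log(5) - 7*log(2) + 2*log(3) + 5*log(11)

Factor the denominator: r**2 - 16 = (r + 4)(r - 4).
Partial fractions: (7*r - 12)/((r - 4)*(r + 4)) = 5/(r + 4) + 2/(r - 4).
An antiderivative is F(r) = 2*log(r - 4) + 5*log(r + 4).
Then F(7) - F(6) = (2*log(3) + 5*log(11)) - (7*log(2) + 5*log(5)) = -5*log(5) - 7*log(2) + 2*log(3) + 5*log(11).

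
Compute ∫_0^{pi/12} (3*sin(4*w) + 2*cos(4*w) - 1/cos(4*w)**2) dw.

An antiderivative is F(w) = sin(4*w)/2 - 3*cos(4*w)/4 - tan(4*w)/4.
Then F(pi/12) - F(0) = (-3/8) - (-3/4) = 3/8.

3/8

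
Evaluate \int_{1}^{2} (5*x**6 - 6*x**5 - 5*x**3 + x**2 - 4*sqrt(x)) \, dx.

391/28 - 16*sqrt(2)/3

By the power rule, an antiderivative is F(x) = 5*x**7/7 - x**6 - 5*x**4/4 - 8*x**(3/2)/3 + x**3/3.
Then F(2) - F(1) = (212/21 - 16*sqrt(2)/3) - (-325/84) = 391/28 - 16*sqrt(2)/3.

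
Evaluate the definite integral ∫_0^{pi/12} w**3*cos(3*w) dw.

-sqrt(2)/27 - sqrt(2)*pi/108 + sqrt(2)*pi**3/10368 + sqrt(2)*pi**2/864 + 2/27

Integrate by parts 3 times (u = w^3, dv = cos(3*w) dw).
An antiderivative is F(w) = w**3*sin(3*w)/3 + w**2*cos(3*w)/3 - 2*w*sin(3*w)/9 - 2*cos(3*w)/27.
Then F(pi/12) - F(0) = (sqrt(2)*(-384 - 96*pi + pi**3 + 12*pi**2)/10368) - (-2/27) = -sqrt(2)/27 - sqrt(2)*pi/108 + sqrt(2)*pi**3/10368 + sqrt(2)*pi**2/864 + 2/27.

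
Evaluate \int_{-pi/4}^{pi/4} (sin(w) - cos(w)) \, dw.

-sqrt(2)

An antiderivative is F(w) = -sin(w) - cos(w).
Then F(pi/4) - F(-pi/4) = (-sqrt(2)) - (0) = -sqrt(2).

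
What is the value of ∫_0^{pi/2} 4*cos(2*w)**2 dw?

pi

Use the identity cos^2(2*w) = (1 + cos(4*w))/2.
An antiderivative is F(w) = 2*w + sin(4*w)/2.
Then F(pi/2) - F(0) = (pi) - (0) = pi.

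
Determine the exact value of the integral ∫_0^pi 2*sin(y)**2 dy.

pi

Use the identity sin^2(y) = (1 - cos(2*y))/2.
An antiderivative is F(y) = y - sin(2*y)/2.
Then F(pi) - F(0) = (pi) - (0) = pi.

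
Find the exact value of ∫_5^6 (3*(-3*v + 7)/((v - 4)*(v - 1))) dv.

Factor the denominator: v**2 - 5*v + 4 = (v - 1)(v - 4).
Partial fractions: 3*(-3*v + 7)/((v - 4)*(v - 1)) = -4/(v - 1) - 5/(v - 4).
An antiderivative is F(v) = -5*log(v - 4) - 4*log(v - 1).
Then F(6) - F(5) = (-4*log(5) - 5*log(2)) - (-8*log(2)) = -4*log(5) + 3*log(2).

-4*log(5) + 3*log(2)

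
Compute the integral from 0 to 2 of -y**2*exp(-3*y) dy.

Integrate by parts twice (u = y^2, dv = -exp(-3*y) dy).
An antiderivative is F(y) = (9*y**2 + 6*y + 2)*exp(-3*y)/27.
Then F(2) - F(0) = (50*exp(-6)/27) - (2/27) = -2/27 + 50*exp(-6)/27.

-2/27 + 50*exp(-6)/27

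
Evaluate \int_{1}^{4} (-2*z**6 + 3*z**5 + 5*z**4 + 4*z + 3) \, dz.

By the power rule, an antiderivative is F(z) = -2*z**7/7 + z**6/2 + z**5 + 2*z**2 + 3*z.
Then F(4) - F(1) = (-10956/7) - (87/14) = -21999/14.

-21999/14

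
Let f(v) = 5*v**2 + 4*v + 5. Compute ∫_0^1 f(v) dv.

By the power rule, an antiderivative is F(v) = 5*v**3/3 + 2*v**2 + 5*v.
Then F(1) - F(0) = (26/3) - (0) = 26/3.

26/3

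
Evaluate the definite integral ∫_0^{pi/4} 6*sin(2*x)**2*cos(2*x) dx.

Let u = sin(2*x), so du = 2*cos(2*x) dx. When x = 0, u = 0; when x = pi/4, u = 1.
The integral becomes 3·∫ u**2 du from 0 to 1, with antiderivative u**3.
Back in x: F(x) = sin(2*x)**3.
Then F(pi/4) - F(0) = (1) - (0) = 1.

1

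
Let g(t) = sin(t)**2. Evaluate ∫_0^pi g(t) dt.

pi/2

Use the identity sin^2(t) = (1 - cos(2*t))/2.
An antiderivative is F(t) = t/2 - sin(2*t)/4.
Then F(pi) - F(0) = (pi/2) - (0) = pi/2.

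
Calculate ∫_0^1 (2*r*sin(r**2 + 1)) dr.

-cos(2) + cos(1)

Let u = r**2 + 1, so du = 2*r dr. When r = 0, u = 1; when r = 1, u = 2.
The integral becomes ∫ sin(u) du from 1 to 2, with antiderivative -cos(u).
Back in r: F(r) = -cos(r**2 + 1).
Then F(1) - F(0) = (-cos(2)) - (-cos(1)) = -cos(2) + cos(1).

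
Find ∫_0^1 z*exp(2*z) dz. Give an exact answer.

1/4 + exp(2)/4

Integrate by parts once (u = z, dv = exp(2*z) dz).
An antiderivative is F(z) = (2*z - 1)*exp(2*z)/4.
Then F(1) - F(0) = (exp(2)/4) - (-1/4) = 1/4 + exp(2)/4.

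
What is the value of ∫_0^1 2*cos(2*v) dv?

sin(2)

Let u = 2*v, so du = 2 dv. When v = 0, u = 0; when v = 1, u = 2.
The integral becomes ∫ cos(u) du from 0 to 2, with antiderivative sin(u).
Back in v: F(v) = sin(2*v).
Then F(1) - F(0) = (sin(2)) - (0) = sin(2).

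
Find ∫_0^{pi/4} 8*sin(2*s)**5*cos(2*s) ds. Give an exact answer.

2/3

Let u = sin(2*s), so du = 2*cos(2*s) ds. When s = 0, u = 0; when s = pi/4, u = 1.
The integral becomes 4·∫ u**5 du from 0 to 1, with antiderivative 2*u**6/3.
Back in s: F(s) = 2*sin(2*s)**6/3.
Then F(pi/4) - F(0) = (2/3) - (0) = 2/3.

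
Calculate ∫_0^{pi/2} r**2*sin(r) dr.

-2 + pi

Integrate by parts twice (u = r^2, dv = sin(r) dr).
An antiderivative is F(r) = -r**2*cos(r) + 2*r*sin(r) + 2*cos(r).
Then F(pi/2) - F(0) = (pi) - (2) = -2 + pi.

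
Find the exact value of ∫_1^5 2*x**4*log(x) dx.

-6248/25 + 1250*log(5)

Integrate by parts once (u = ln x, dv = 2*x**4 dx).
An antiderivative is F(x) = 2*x**5*(5*log(x) - 1)/25.
Then F(5) - F(1) = (-250 + 1250*log(5)) - (-2/25) = -6248/25 + 1250*log(5).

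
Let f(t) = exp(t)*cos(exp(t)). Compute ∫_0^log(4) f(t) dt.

-sin(1) + sin(4)

Let u = exp(t), so du = exp(t) dt. When t = 0, u = 1; when t = log(4), u = 4.
The integral becomes ∫ cos(u) du from 1 to 4, with antiderivative sin(u).
Back in t: F(t) = sin(exp(t)).
Then F(log(4)) - F(0) = (sin(4)) - (sin(1)) = -sin(1) + sin(4).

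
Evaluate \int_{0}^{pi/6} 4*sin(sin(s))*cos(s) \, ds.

Let u = sin(s), so du = cos(s) ds. When s = 0, u = 0; when s = pi/6, u = 1/2.
The integral becomes 4·∫ sin(u) du from 0 to 1/2, with antiderivative -4*cos(u).
Back in s: F(s) = -4*cos(sin(s)).
Then F(pi/6) - F(0) = (-4*cos(1/2)) - (-4) = 4 - 4*cos(1/2).

4 - 4*cos(1/2)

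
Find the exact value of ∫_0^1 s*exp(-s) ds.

1 - 2*exp(-1)

Integrate by parts once (u = s, dv = exp(-s) ds).
An antiderivative is F(s) = (-s - 1)*exp(-s).
Then F(1) - F(0) = (-2*exp(-1)) - (-1) = 1 - 2*exp(-1).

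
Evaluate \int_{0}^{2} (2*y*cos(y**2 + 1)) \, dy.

sin(5) - sin(1)

Let u = y**2 + 1, so du = 2*y dy. When y = 0, u = 1; when y = 2, u = 5.
The integral becomes ∫ cos(u) du from 1 to 5, with antiderivative sin(u).
Back in y: F(y) = sin(y**2 + 1).
Then F(2) - F(0) = (sin(5)) - (sin(1)) = sin(5) - sin(1).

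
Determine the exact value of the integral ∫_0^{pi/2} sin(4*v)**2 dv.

pi/4

Use the identity sin^2(4*v) = (1 - cos(8*v))/2.
An antiderivative is F(v) = v/2 - sin(8*v)/16.
Then F(pi/2) - F(0) = (pi/4) - (0) = pi/4.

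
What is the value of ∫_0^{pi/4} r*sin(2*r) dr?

Integrate by parts once (u = r, dv = sin(2*r) dr).
An antiderivative is F(r) = -r*cos(2*r)/2 + sin(2*r)/4.
Then F(pi/4) - F(0) = (1/4) - (0) = 1/4.

1/4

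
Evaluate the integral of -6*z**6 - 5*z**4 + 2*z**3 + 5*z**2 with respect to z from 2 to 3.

-80291/42

By the power rule, an antiderivative is F(z) = -6*z**7/7 - z**5 + z**4/2 + 5*z**3/3.
Then F(3) - F(2) = (-28449/14) - (-2528/21) = -80291/42.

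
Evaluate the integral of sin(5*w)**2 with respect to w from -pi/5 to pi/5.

Use the identity sin^2(5*w) = (1 - cos(10*w))/2.
An antiderivative is F(w) = w/2 - sin(10*w)/20.
Then F(pi/5) - F(-pi/5) = (pi/10) - (-pi/10) = pi/5.

pi/5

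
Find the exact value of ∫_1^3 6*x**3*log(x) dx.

Integrate by parts once (u = ln x, dv = 6*x**3 dx).
An antiderivative is F(x) = 3*x**4*(4*log(x) - 1)/8.
Then F(3) - F(1) = (-243/8 + 243*log(3)/2) - (-3/8) = -30 + 243*log(3)/2.

-30 + 243*log(3)/2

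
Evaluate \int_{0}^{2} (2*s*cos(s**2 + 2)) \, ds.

Let u = s**2 + 2, so du = 2*s ds. When s = 0, u = 2; when s = 2, u = 6.
The integral becomes ∫ cos(u) du from 2 to 6, with antiderivative sin(u).
Back in s: F(s) = sin(s**2 + 2).
Then F(2) - F(0) = (sin(6)) - (sin(2)) = -sin(2) + sin(6).

-sin(2) + sin(6)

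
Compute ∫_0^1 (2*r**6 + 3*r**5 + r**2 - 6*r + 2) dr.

By the power rule, an antiderivative is F(r) = 2*r**7/7 + r**6/2 + r**3/3 - 3*r**2 + 2*r.
Then F(1) - F(0) = (5/42) - (0) = 5/42.

5/42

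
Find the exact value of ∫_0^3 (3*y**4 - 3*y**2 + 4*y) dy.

By the power rule, an antiderivative is F(y) = 3*y**5/5 - y**3 + 2*y**2.
Then F(3) - F(0) = (684/5) - (0) = 684/5.

684/5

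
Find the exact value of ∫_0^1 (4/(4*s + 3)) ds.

log(7/3)

Let u = 4*s + 3, so du = 4 ds. When s = 0, u = 3; when s = 1, u = 7.
The integral becomes ∫ 1/u du from 3 to 7, with antiderivative log(u).
Back in s: F(s) = log(4*s + 3).
Then F(1) - F(0) = (log(7)) - (log(3)) = log(7/3).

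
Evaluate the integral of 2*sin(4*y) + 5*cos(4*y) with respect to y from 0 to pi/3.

3/4 - 5*sqrt(3)/8

An antiderivative is F(y) = 5*sin(4*y)/4 - cos(4*y)/2.
Then F(pi/3) - F(0) = (1/4 - 5*sqrt(3)/8) - (-1/2) = 3/4 - 5*sqrt(3)/8.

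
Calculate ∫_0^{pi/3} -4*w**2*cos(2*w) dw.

-sqrt(3)*pi**2/9 + sqrt(3)/2 + pi/3

Integrate by parts twice (u = w^2, dv = -4*cos(2*w) dw).
An antiderivative is F(w) = -2*w**2*sin(2*w) - 2*w*cos(2*w) + sin(2*w).
Then F(pi/3) - F(0) = (-sqrt(3)*pi**2/9 + sqrt(3)/2 + pi/3) - (0) = -sqrt(3)*pi**2/9 + sqrt(3)/2 + pi/3.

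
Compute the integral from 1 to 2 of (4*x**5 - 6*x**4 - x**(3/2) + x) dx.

By the power rule, an antiderivative is F(x) = 2*x**6/3 - 2*x**(5/2)/5 - 6*x**5/5 + x**2/2.
Then F(2) - F(1) = (94/15 - 8*sqrt(2)/5) - (-13/30) = 67/10 - 8*sqrt(2)/5.

67/10 - 8*sqrt(2)/5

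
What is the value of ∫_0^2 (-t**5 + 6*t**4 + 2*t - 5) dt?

326/15

By the power rule, an antiderivative is F(t) = -t**6/6 + 6*t**5/5 + t**2 - 5*t.
Then F(2) - F(0) = (326/15) - (0) = 326/15.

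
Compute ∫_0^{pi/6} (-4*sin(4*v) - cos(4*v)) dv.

An antiderivative is F(v) = -sin(4*v)/4 + cos(4*v).
Then F(pi/6) - F(0) = (-1/2 - sqrt(3)/8) - (1) = -3/2 - sqrt(3)/8.

-3/2 - sqrt(3)/8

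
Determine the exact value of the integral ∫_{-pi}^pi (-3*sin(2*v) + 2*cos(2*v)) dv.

0

An antiderivative is F(v) = sin(2*v) + 3*cos(2*v)/2.
Then F(pi) - F(-pi) = (3/2) - (3/2) = 0.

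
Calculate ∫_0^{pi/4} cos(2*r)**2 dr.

pi/8

Use the identity cos^2(2*r) = (1 + cos(4*r))/2.
An antiderivative is F(r) = r/2 + sin(4*r)/8.
Then F(pi/4) - F(0) = (pi/8) - (0) = pi/8.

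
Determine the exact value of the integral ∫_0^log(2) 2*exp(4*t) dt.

15/2

Let u = exp(t), so du = exp(t) dt. When t = 0, u = 1; when t = log(2), u = 2.
The integral becomes 2·∫ u**3 du from 1 to 2, with antiderivative u**4/2.
Back in t: F(t) = exp(4*t)/2.
Then F(log(2)) - F(0) = (8) - (1/2) = 15/2.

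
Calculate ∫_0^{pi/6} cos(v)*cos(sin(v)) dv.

sin(1/2)

Let u = sin(v), so du = cos(v) dv. When v = 0, u = 0; when v = pi/6, u = 1/2.
The integral becomes ∫ cos(u) du from 0 to 1/2, with antiderivative sin(u).
Back in v: F(v) = sin(sin(v)).
Then F(pi/6) - F(0) = (sin(1/2)) - (0) = sin(1/2).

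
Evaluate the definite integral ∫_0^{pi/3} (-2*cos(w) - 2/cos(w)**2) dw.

-3*sqrt(3)

An antiderivative is F(w) = -2*sin(w) - 2*tan(w).
Then F(pi/3) - F(0) = (-3*sqrt(3)) - (0) = -3*sqrt(3).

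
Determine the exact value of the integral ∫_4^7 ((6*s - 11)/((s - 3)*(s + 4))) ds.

-13*log(2) + 5*log(11)

Factor the denominator: s**2 + s - 12 = (s + 4)(s - 3).
Partial fractions: (6*s - 11)/((s - 3)*(s + 4)) = 5/(s + 4) + 1/(s - 3).
An antiderivative is F(s) = log(s - 3) + 5*log(s + 4).
Then F(7) - F(4) = (2*log(2) + 5*log(11)) - (15*log(2)) = -13*log(2) + 5*log(11).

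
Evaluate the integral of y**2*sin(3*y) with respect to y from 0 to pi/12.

-2/27 - sqrt(2)*pi**2/864 + sqrt(2)*pi/108 + sqrt(2)/27

Integrate by parts twice (u = y^2, dv = sin(3*y) dy).
An antiderivative is F(y) = -y**2*cos(3*y)/3 + 2*y*sin(3*y)/9 + 2*cos(3*y)/27.
Then F(pi/12) - F(0) = (sqrt(2)*(-pi**2 + 8*pi + 32)/864) - (2/27) = -2/27 - sqrt(2)*pi**2/864 + sqrt(2)*pi/108 + sqrt(2)/27.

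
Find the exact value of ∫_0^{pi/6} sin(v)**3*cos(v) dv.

1/64

Let u = sin(v), so du = cos(v) dv. When v = 0, u = 0; when v = pi/6, u = 1/2.
The integral becomes ∫ u**3 du from 0 to 1/2, with antiderivative u**4/4.
Back in v: F(v) = sin(v)**4/4.
Then F(pi/6) - F(0) = (1/64) - (0) = 1/64.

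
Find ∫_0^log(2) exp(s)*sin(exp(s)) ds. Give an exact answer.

Let u = exp(s), so du = exp(s) ds. When s = 0, u = 1; when s = log(2), u = 2.
The integral becomes ∫ sin(u) du from 1 to 2, with antiderivative -cos(u).
Back in s: F(s) = -cos(exp(s)).
Then F(log(2)) - F(0) = (-cos(2)) - (-cos(1)) = -cos(2) + cos(1).

-cos(2) + cos(1)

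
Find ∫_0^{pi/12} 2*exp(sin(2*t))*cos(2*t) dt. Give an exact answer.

Let u = sin(2*t), so du = 2*cos(2*t) dt. When t = 0, u = 0; when t = pi/12, u = 1/2.
The integral becomes ∫ exp(u) du from 0 to 1/2, with antiderivative exp(u).
Back in t: F(t) = exp(sin(2*t)).
Then F(pi/12) - F(0) = (exp(1/2)) - (1) = -1 + exp(1/2).

-1 + exp(1/2)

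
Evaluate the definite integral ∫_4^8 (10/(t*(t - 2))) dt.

Factor the denominator: t**2 - 2*t = t(t - 2).
Partial fractions: 10/(t*(t - 2)) = -5/t + 5/(t - 2).
An antiderivative is F(t) = -5*log(t) + 5*log(t - 2).
Then F(8) - F(4) = (-10*log(2) + 5*log(3)) - (-log(32)) = -5*log(2) + 5*log(3).

-5*log(2) + 5*log(3)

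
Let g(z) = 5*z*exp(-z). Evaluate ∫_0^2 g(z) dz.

Integrate by parts once (u = z, dv = 5*exp(-z) dz).
An antiderivative is F(z) = (-5*z - 5)*exp(-z).
Then F(2) - F(0) = (-15*exp(-2)) - (-5) = 5 - 15*exp(-2).

5 - 15*exp(-2)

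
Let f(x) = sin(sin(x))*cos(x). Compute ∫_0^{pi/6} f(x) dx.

1 - cos(1/2)

Let u = sin(x), so du = cos(x) dx. When x = 0, u = 0; when x = pi/6, u = 1/2.
The integral becomes ∫ sin(u) du from 0 to 1/2, with antiderivative -cos(u).
Back in x: F(x) = -cos(sin(x)).
Then F(pi/6) - F(0) = (-cos(1/2)) - (-1) = 1 - cos(1/2).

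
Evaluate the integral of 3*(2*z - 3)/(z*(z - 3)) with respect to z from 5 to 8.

log(64)

Factor the denominator: z**2 - 3*z = z(z - 3).
Partial fractions: 3*(2*z - 3)/(z*(z - 3)) = 3/z + 3/(z - 3).
An antiderivative is F(z) = 3*log(z) + 3*log(z - 3).
Then F(8) - F(5) = (3*log(5) + 9*log(2)) - (3*log(2) + 3*log(5)) = log(64).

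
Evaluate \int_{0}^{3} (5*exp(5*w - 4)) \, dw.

-(1 - exp(15))*exp(-4)

Let u = 5*w - 4, so du = 5 dw. When w = 0, u = -4; when w = 3, u = 11.
The integral becomes ∫ exp(u) du from -4 to 11, with antiderivative exp(u).
Back in w: F(w) = exp(5*w - 4).
Then F(3) - F(0) = (exp(11)) - (exp(-4)) = -(1 - exp(15))*exp(-4).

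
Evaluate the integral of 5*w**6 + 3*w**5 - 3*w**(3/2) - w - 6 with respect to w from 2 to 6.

-216*sqrt(6)/5 + 24*sqrt(2)/5 + 1561832/7

By the power rule, an antiderivative is F(w) = 5*w**7/7 + w**6/2 - 6*w**(5/2)/5 - w**2/2 - 6*w.
Then F(6) - F(2) = (1562598/7 - 216*sqrt(6)/5) - (766/7 - 24*sqrt(2)/5) = -216*sqrt(6)/5 + 24*sqrt(2)/5 + 1561832/7.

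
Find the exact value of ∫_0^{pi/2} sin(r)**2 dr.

Use the identity sin^2(r) = (1 - cos(2*r))/2.
An antiderivative is F(r) = r/2 - sin(2*r)/4.
Then F(pi/2) - F(0) = (pi/4) - (0) = pi/4.

pi/4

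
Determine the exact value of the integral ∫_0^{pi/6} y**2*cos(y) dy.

Integrate by parts twice (u = y^2, dv = cos(y) dy).
An antiderivative is F(y) = y**2*sin(y) + 2*y*cos(y) - 2*sin(y).
Then F(pi/6) - F(0) = (-1 + pi**2/72 + sqrt(3)*pi/6) - (0) = -1 + pi**2/72 + sqrt(3)*pi/6.

-1 + pi**2/72 + sqrt(3)*pi/6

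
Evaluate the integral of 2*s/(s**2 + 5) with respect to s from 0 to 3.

Let u = s**2 + 5, so du = 2*s ds. When s = 0, u = 5; when s = 3, u = 14.
The integral becomes ∫ 1/u du from 5 to 14, with antiderivative log(u).
Back in s: F(s) = log(s**2 + 5).
Then F(3) - F(0) = (log(14)) - (log(5)) = log(14/5).

log(14/5)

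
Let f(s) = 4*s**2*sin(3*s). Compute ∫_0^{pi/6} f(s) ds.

Integrate by parts twice (u = s^2, dv = 4*sin(3*s) ds).
An antiderivative is F(s) = -4*s**2*cos(3*s)/3 + 8*s*sin(3*s)/9 + 8*cos(3*s)/27.
Then F(pi/6) - F(0) = (4*pi/27) - (8/27) = -8/27 + 4*pi/27.

-8/27 + 4*pi/27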